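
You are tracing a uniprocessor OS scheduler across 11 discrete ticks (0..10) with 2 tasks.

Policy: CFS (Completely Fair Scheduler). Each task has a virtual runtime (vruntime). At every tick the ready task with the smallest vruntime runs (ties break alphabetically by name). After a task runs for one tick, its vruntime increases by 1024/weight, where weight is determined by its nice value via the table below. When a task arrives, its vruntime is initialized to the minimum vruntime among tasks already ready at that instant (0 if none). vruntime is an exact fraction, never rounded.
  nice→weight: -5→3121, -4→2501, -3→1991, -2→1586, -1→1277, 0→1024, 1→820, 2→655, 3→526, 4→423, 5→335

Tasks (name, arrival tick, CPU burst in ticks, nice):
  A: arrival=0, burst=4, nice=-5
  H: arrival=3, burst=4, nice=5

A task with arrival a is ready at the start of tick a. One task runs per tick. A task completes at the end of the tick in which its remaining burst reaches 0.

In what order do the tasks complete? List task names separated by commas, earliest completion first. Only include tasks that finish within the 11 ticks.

completion order = A, H

t=0: vr[A=0] → run A
t=1: vr[A=1024/3121] → run A
t=2: vr[A=2048/3121] → run A
t=3: vr[A=3072/3121 H=3072/3121] → run A
t=4: vr[H=3072/3121] → run H
t=5: vr[H=4225024/1045535] → run H
t=6: vr[H=7420928/1045535] → run H
t=7: vr[H=10616832/1045535] → run H
t=8: (idle)
t=9: (idle)
t=10: (idle)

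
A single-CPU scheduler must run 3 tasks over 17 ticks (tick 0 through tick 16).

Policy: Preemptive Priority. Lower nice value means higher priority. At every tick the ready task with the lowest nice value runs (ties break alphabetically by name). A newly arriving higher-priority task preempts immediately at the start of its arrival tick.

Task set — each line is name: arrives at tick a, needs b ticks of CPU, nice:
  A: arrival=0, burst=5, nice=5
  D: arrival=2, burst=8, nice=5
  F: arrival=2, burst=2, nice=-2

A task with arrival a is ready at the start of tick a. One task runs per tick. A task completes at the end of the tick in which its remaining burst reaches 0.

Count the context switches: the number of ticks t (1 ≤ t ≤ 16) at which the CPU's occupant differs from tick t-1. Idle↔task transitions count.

t=0: ready={A} → run A
t=1: ready={A} → run A
t=2: ready={A,D,F} → run F
t=3: ready={A,D,F} → run F
t=4: ready={A,D} → run A
t=5: ready={A,D} → run A
t=6: ready={A,D} → run A
t=7: ready={D} → run D
t=8: ready={D} → run D
t=9: ready={D} → run D
t=10: ready={D} → run D
t=11: ready={D} → run D
t=12: ready={D} → run D
t=13: ready={D} → run D
t=14: ready={D} → run D
t=15: (idle)
t=16: (idle)

context switches = 4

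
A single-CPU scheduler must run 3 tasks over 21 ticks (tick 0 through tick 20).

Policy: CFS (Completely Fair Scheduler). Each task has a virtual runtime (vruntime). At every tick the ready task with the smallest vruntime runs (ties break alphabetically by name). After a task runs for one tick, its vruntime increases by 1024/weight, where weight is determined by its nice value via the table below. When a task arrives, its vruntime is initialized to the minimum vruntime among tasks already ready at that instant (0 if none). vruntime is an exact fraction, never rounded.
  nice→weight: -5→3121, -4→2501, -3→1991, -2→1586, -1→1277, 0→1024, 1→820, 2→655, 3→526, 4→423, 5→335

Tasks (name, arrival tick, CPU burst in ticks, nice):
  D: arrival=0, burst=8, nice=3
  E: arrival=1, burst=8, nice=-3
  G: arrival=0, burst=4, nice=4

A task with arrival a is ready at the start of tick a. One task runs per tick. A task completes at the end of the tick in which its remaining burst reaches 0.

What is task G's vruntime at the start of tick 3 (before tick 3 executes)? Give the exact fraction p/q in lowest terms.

vruntime(G, start of tick 3) = 1024/423

t=0: vr[D=0 G=0] → run D
t=1: vr[D=512/263 E=0 G=0] → run E
t=2: vr[D=512/263 E=1024/1991 G=0] → run G
t=3: vr[D=512/263 E=1024/1991 G=1024/423] → run E
t=4: vr[D=512/263 E=2048/1991 G=1024/423] → run E
t=5: vr[D=512/263 E=3072/1991 G=1024/423] → run E
t=6: vr[D=512/263 E=4096/1991 G=1024/423] → run D
t=7: vr[D=1024/263 E=4096/1991 G=1024/423] → run E
t=8: vr[D=1024/263 E=5120/1991 G=1024/423] → run G
t=9: vr[D=1024/263 E=5120/1991 G=2048/423] → run E
t=10: vr[D=1024/263 E=6144/1991 G=2048/423] → run E
t=11: vr[D=1024/263 E=7168/1991 G=2048/423] → run E
t=12: vr[D=1024/263 G=2048/423] → run D
t=13: vr[D=1536/263 G=2048/423] → run G
t=14: vr[D=1536/263 G=1024/141] → run D
t=15: vr[D=2048/263 G=1024/141] → run G
t=16: vr[D=2048/263] → run D
t=17: vr[D=2560/263] → run D
t=18: vr[D=3072/263] → run D
t=19: vr[D=3584/263] → run D
t=20: (idle)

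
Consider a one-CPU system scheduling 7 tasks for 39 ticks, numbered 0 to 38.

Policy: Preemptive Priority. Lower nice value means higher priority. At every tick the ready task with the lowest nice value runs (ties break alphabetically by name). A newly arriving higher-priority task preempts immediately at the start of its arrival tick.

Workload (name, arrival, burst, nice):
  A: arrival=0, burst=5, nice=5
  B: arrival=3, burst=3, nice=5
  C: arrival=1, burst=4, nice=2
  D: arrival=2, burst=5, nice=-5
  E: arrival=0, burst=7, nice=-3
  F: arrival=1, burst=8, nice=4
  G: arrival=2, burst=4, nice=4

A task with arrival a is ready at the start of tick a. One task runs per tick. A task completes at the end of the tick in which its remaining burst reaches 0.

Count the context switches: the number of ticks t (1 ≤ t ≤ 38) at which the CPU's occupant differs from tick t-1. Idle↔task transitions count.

t=0: ready={A,E} → run E
t=1: ready={A,C,E,F} → run E
t=2: ready={A,C,D,E,F,G} → run D
t=3: ready={A,B,C,D,E,F,G} → run D
t=4: ready={A,B,C,D,E,F,G} → run D
t=5: ready={A,B,C,D,E,F,G} → run D
t=6: ready={A,B,C,D,E,F,G} → run D
t=7: ready={A,B,C,E,F,G} → run E
t=8: ready={A,B,C,E,F,G} → run E
t=9: ready={A,B,C,E,F,G} → run E
t=10: ready={A,B,C,E,F,G} → run E
t=11: ready={A,B,C,E,F,G} → run E
t=12: ready={A,B,C,F,G} → run C
t=13: ready={A,B,C,F,G} → run C
t=14: ready={A,B,C,F,G} → run C
t=15: ready={A,B,C,F,G} → run C
t=16: ready={A,B,F,G} → run F
t=17: ready={A,B,F,G} → run F
t=18: ready={A,B,F,G} → run F
t=19: ready={A,B,F,G} → run F
t=20: ready={A,B,F,G} → run F
t=21: ready={A,B,F,G} → run F
t=22: ready={A,B,F,G} → run F
t=23: ready={A,B,F,G} → run F
t=24: ready={A,B,G} → run G
t=25: ready={A,B,G} → run G
t=26: ready={A,B,G} → run G
t=27: ready={A,B,G} → run G
t=28: ready={A,B} → run A
t=29: ready={A,B} → run A
t=30: ready={A,B} → run A
t=31: ready={A,B} → run A
t=32: ready={A,B} → run A
t=33: ready={B} → run B
t=34: ready={B} → run B
t=35: ready={B} → run B
t=36: (idle)
t=37: (idle)
t=38: (idle)

context switches = 8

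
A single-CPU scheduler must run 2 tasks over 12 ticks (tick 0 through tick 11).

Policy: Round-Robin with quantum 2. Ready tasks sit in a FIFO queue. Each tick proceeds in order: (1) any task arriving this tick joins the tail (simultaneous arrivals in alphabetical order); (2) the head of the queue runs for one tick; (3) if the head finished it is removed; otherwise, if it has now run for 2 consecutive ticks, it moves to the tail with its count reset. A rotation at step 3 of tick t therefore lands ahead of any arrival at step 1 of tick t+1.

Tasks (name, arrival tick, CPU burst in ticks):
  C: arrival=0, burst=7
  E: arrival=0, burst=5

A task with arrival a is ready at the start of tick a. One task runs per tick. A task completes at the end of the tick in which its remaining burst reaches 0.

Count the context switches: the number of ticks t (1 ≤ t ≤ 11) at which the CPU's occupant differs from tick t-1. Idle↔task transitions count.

context switches = 6

t=0: queue=[C,E] q_used=0 → run C
t=1: queue=[C,E] q_used=1 → run C
t=2: queue=[E,C] q_used=0 → run E
t=3: queue=[E,C] q_used=1 → run E
t=4: queue=[C,E] q_used=0 → run C
t=5: queue=[C,E] q_used=1 → run C
t=6: queue=[E,C] q_used=0 → run E
t=7: queue=[E,C] q_used=1 → run E
t=8: queue=[C,E] q_used=0 → run C
t=9: queue=[C,E] q_used=1 → run C
t=10: queue=[E,C] q_used=0 → run E
t=11: queue=[C] q_used=0 → run C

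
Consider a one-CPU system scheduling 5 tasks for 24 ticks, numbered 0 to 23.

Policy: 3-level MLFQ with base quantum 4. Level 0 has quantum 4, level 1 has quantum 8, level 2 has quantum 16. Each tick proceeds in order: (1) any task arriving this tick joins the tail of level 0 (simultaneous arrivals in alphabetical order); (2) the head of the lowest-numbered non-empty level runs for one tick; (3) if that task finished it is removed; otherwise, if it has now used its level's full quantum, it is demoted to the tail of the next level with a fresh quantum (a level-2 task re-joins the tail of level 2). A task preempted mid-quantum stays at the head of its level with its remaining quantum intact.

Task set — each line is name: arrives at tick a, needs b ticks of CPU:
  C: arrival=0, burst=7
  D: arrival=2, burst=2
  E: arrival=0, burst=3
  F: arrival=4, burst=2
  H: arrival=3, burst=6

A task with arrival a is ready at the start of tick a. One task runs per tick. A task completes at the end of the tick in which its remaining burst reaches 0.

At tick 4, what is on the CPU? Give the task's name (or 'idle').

t=0: L0/L1/L2 = CE/-/- → run C
t=1: L0/L1/L2 = CE/-/- → run C
t=2: L0/L1/L2 = CED/-/- → run C
t=3: L0/L1/L2 = CEDH/-/- → run C
t=4: L0/L1/L2 = EDHF/C/- → run E
t=5: L0/L1/L2 = EDHF/C/- → run E
t=6: L0/L1/L2 = EDHF/C/- → run E
t=7: L0/L1/L2 = DHF/C/- → run D
t=8: L0/L1/L2 = DHF/C/- → run D
t=9: L0/L1/L2 = HF/C/- → run H
t=10: L0/L1/L2 = HF/C/- → run H
t=11: L0/L1/L2 = HF/C/- → run H
t=12: L0/L1/L2 = HF/C/- → run H
t=13: L0/L1/L2 = F/CH/- → run F
t=14: L0/L1/L2 = F/CH/- → run F
t=15: L0/L1/L2 = -/CH/- → run C
t=16: L0/L1/L2 = -/CH/- → run C
t=17: L0/L1/L2 = -/CH/- → run C
t=18: L0/L1/L2 = -/H/- → run H
t=19: L0/L1/L2 = -/H/- → run H
t=20: (idle)
t=21: (idle)
t=22: (idle)
t=23: (idle)

running at tick 4 = E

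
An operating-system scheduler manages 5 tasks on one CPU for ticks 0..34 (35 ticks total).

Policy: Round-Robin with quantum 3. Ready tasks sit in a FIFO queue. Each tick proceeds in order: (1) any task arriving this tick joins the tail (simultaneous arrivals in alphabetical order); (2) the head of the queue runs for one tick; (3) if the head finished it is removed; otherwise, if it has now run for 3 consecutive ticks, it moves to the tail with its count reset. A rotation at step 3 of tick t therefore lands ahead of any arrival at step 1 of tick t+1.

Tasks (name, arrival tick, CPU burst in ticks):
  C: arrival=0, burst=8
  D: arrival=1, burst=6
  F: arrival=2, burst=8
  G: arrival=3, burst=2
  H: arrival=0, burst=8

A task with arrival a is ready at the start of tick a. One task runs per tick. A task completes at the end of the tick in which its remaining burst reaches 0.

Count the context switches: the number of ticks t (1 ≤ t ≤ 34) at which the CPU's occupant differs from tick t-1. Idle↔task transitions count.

context switches = 12

t=0: queue=[C,H] q_used=0 → run C
t=1: queue=[C,H,D] q_used=1 → run C
t=2: queue=[C,H,D,F] q_used=2 → run C
t=3: queue=[H,D,F,C,G] q_used=0 → run H
t=4: queue=[H,D,F,C,G] q_used=1 → run H
t=5: queue=[H,D,F,C,G] q_used=2 → run H
t=6: queue=[D,F,C,G,H] q_used=0 → run D
t=7: queue=[D,F,C,G,H] q_used=1 → run D
t=8: queue=[D,F,C,G,H] q_used=2 → run D
t=9: queue=[F,C,G,H,D] q_used=0 → run F
t=10: queue=[F,C,G,H,D] q_used=1 → run F
t=11: queue=[F,C,G,H,D] q_used=2 → run F
t=12: queue=[C,G,H,D,F] q_used=0 → run C
t=13: queue=[C,G,H,D,F] q_used=1 → run C
t=14: queue=[C,G,H,D,F] q_used=2 → run C
t=15: queue=[G,H,D,F,C] q_used=0 → run G
t=16: queue=[G,H,D,F,C] q_used=1 → run G
t=17: queue=[H,D,F,C] q_used=0 → run H
t=18: queue=[H,D,F,C] q_used=1 → run H
t=19: queue=[H,D,F,C] q_used=2 → run H
t=20: queue=[D,F,C,H] q_used=0 → run D
t=21: queue=[D,F,C,H] q_used=1 → run D
t=22: queue=[D,F,C,H] q_used=2 → run D
t=23: queue=[F,C,H] q_used=0 → run F
t=24: queue=[F,C,H] q_used=1 → run F
t=25: queue=[F,C,H] q_used=2 → run F
t=26: queue=[C,H,F] q_used=0 → run C
t=27: queue=[C,H,F] q_used=1 → run C
t=28: queue=[H,F] q_used=0 → run H
t=29: queue=[H,F] q_used=1 → run H
t=30: queue=[F] q_used=0 → run F
t=31: queue=[F] q_used=1 → run F
t=32: (idle)
t=33: (idle)
t=34: (idle)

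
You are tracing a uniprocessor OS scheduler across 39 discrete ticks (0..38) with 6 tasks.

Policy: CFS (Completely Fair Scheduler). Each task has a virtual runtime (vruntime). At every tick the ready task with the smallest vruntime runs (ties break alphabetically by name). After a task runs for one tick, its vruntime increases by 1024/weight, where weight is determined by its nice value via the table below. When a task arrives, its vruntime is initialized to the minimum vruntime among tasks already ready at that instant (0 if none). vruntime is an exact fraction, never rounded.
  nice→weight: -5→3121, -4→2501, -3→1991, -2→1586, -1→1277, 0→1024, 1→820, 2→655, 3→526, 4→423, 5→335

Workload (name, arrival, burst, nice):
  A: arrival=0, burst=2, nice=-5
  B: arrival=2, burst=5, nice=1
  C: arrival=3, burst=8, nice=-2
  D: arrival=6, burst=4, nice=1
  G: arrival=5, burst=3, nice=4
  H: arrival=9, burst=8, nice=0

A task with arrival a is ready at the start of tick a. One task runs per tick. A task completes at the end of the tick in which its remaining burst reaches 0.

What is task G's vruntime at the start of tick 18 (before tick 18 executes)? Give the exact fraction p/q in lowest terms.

t=0: vr[A=0] → run A
t=1: vr[A=1024/3121] → run A
t=2: vr[B=0] → run B
t=3: vr[B=256/205 C=256/205] → run B
t=4: vr[B=512/205 C=256/205] → run C
t=5: vr[B=512/205 C=307968/162565 G=307968/162565] → run C
t=6: vr[B=512/205 C=412928/162565 D=307968/162565 G=307968/162565] → run D
t=7: vr[B=512/205 C=412928/162565 D=510976/162565 G=307968/162565] → run G
t=8: vr[B=512/205 C=412928/162565 D=510976/162565 G=296737024/68764995] → run B
t=9: vr[B=768/205 C=412928/162565 D=510976/162565 G=296737024/68764995 H=412928/162565] → run C
t=10: vr[B=768/205 C=517888/162565 D=510976/162565 G=296737024/68764995 H=412928/162565] → run H
t=11: vr[B=768/205 C=517888/162565 D=510976/162565 G=296737024/68764995 H=575493/162565] → run D
t=12: vr[B=768/205 C=517888/162565 D=713984/162565 G=296737024/68764995 H=575493/162565] → run C
t=13: vr[B=768/205 C=622848/162565 D=713984/162565 G=296737024/68764995 H=575493/162565] → run H
t=14: vr[B=768/205 C=622848/162565 D=713984/162565 G=296737024/68764995 H=738058/162565] → run B
t=15: vr[B=1024/205 C=622848/162565 D=713984/162565 G=296737024/68764995 H=738058/162565] → run C
t=16: vr[B=1024/205 C=727808/162565 D=713984/162565 G=296737024/68764995 H=738058/162565] → run G
t=17: vr[B=1024/205 C=727808/162565 D=713984/162565 G=463203584/68764995 H=738058/162565] → run D
t=18: vr[B=1024/205 C=727808/162565 D=916992/162565 G=463203584/68764995 H=738058/162565] → run C
t=19: vr[B=1024/205 C=832768/162565 D=916992/162565 G=463203584/68764995 H=738058/162565] → run H
t=20: vr[B=1024/205 C=832768/162565 D=916992/162565 G=463203584/68764995 H=900623/162565] → run B
t=21: vr[C=832768/162565 D=916992/162565 G=463203584/68764995 H=900623/162565] → run C
t=22: vr[C=937728/162565 D=916992/162565 G=463203584/68764995 H=900623/162565] → run H
t=23: vr[C=937728/162565 D=916992/162565 G=463203584/68764995 H=1063188/162565] → run D
t=24: vr[C=937728/162565 G=463203584/68764995 H=1063188/162565] → run C
t=25: vr[G=463203584/68764995 H=1063188/162565] → run H
t=26: vr[G=463203584/68764995 H=1225753/162565] → run G
t=27: vr[H=1225753/162565] → run H
t=28: vr[H=1388318/162565] → run H
t=29: vr[H=1550883/162565] → run H
t=30: (idle)
t=31: (idle)
t=32: (idle)
t=33: (idle)
t=34: (idle)
t=35: (idle)
t=36: (idle)
t=37: (idle)
t=38: (idle)

vruntime(G, start of tick 18) = 463203584/68764995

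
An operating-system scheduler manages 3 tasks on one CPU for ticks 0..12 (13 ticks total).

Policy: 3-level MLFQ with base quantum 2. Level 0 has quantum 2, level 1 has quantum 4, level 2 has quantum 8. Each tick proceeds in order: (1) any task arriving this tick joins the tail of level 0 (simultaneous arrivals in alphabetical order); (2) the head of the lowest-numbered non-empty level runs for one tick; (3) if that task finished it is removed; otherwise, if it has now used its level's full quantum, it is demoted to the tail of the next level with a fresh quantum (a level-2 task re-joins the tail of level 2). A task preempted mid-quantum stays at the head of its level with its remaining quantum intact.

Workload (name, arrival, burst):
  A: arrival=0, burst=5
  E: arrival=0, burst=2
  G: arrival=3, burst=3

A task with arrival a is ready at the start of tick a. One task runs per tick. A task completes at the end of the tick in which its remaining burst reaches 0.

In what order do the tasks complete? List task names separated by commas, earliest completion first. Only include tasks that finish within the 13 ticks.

t=0: L0/L1/L2 = AE/-/- → run A
t=1: L0/L1/L2 = AE/-/- → run A
t=2: L0/L1/L2 = E/A/- → run E
t=3: L0/L1/L2 = EG/A/- → run E
t=4: L0/L1/L2 = G/A/- → run G
t=5: L0/L1/L2 = G/A/- → run G
t=6: L0/L1/L2 = -/AG/- → run A
t=7: L0/L1/L2 = -/AG/- → run A
t=8: L0/L1/L2 = -/AG/- → run A
t=9: L0/L1/L2 = -/G/- → run G
t=10: (idle)
t=11: (idle)
t=12: (idle)

completion order = E, A, G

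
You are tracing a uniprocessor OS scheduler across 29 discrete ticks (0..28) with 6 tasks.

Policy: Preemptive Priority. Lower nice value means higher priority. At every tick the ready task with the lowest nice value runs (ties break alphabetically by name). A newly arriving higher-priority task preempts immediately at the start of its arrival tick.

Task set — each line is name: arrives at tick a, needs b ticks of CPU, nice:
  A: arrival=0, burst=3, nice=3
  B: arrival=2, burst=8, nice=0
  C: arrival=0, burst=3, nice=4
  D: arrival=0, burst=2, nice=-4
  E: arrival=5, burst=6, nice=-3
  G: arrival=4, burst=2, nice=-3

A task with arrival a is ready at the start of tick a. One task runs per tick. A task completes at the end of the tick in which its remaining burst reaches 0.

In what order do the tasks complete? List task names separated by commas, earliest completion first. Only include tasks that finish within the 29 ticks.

t=0: ready={A,C,D} → run D
t=1: ready={A,C,D} → run D
t=2: ready={A,B,C} → run B
t=3: ready={A,B,C} → run B
t=4: ready={A,B,C,G} → run G
t=5: ready={A,B,C,E,G} → run E
t=6: ready={A,B,C,E,G} → run E
t=7: ready={A,B,C,E,G} → run E
t=8: ready={A,B,C,E,G} → run E
t=9: ready={A,B,C,E,G} → run E
t=10: ready={A,B,C,E,G} → run E
t=11: ready={A,B,C,G} → run G
t=12: ready={A,B,C} → run B
t=13: ready={A,B,C} → run B
t=14: ready={A,B,C} → run B
t=15: ready={A,B,C} → run B
t=16: ready={A,B,C} → run B
t=17: ready={A,B,C} → run B
t=18: ready={A,C} → run A
t=19: ready={A,C} → run A
t=20: ready={A,C} → run A
t=21: ready={C} → run C
t=22: ready={C} → run C
t=23: ready={C} → run C
t=24: (idle)
t=25: (idle)
t=26: (idle)
t=27: (idle)
t=28: (idle)

completion order = D, E, G, B, A, C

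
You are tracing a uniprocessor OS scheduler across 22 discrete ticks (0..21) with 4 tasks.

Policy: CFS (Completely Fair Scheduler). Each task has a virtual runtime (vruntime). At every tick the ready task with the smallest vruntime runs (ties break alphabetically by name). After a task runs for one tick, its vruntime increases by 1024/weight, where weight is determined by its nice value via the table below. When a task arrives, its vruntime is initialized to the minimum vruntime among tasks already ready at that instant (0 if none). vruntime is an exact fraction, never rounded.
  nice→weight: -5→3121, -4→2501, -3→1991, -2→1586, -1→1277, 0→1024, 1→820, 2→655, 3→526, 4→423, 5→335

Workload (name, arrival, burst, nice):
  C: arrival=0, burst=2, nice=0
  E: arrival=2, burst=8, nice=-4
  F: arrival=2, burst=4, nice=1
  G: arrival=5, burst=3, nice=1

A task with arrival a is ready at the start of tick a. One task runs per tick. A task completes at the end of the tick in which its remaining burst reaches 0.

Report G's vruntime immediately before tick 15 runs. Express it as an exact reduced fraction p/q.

vruntime(G, start of tick 15) = 41472/12505

t=0: vr[C=0] → run C
t=1: vr[C=1] → run C
t=2: vr[E=0 F=0] → run E
t=3: vr[E=1024/2501 F=0] → run F
t=4: vr[E=1024/2501 F=256/205] → run E
t=5: vr[E=2048/2501 F=256/205 G=2048/2501] → run E
t=6: vr[E=3072/2501 F=256/205 G=2048/2501] → run G
t=7: vr[E=3072/2501 F=256/205 G=25856/12505] → run E
t=8: vr[E=4096/2501 F=256/205 G=25856/12505] → run F
t=9: vr[E=4096/2501 F=512/205 G=25856/12505] → run E
t=10: vr[E=5120/2501 F=512/205 G=25856/12505] → run E
t=11: vr[E=6144/2501 F=512/205 G=25856/12505] → run G
t=12: vr[E=6144/2501 F=512/205 G=41472/12505] → run E
t=13: vr[E=7168/2501 F=512/205 G=41472/12505] → run F
t=14: vr[E=7168/2501 F=768/205 G=41472/12505] → run E
t=15: vr[F=768/205 G=41472/12505] → run G
t=16: vr[F=768/205] → run F
t=17: (idle)
t=18: (idle)
t=19: (idle)
t=20: (idle)
t=21: (idle)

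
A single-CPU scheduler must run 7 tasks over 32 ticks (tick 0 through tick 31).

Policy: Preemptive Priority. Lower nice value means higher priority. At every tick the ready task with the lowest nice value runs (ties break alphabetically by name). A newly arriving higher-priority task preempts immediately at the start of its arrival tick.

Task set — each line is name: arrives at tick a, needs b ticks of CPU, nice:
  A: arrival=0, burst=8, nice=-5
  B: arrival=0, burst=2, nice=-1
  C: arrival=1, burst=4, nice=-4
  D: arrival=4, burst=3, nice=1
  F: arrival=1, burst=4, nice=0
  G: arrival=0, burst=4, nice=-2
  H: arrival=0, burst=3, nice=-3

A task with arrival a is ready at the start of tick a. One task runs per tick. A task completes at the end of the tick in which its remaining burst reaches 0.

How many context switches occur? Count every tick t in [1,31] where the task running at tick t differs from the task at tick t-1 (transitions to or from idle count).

t=0: ready={A,B,G,H} → run A
t=1: ready={A,B,C,F,G,H} → run A
t=2: ready={A,B,C,F,G,H} → run A
t=3: ready={A,B,C,F,G,H} → run A
t=4: ready={A,B,C,D,F,G,H} → run A
t=5: ready={A,B,C,D,F,G,H} → run A
t=6: ready={A,B,C,D,F,G,H} → run A
t=7: ready={A,B,C,D,F,G,H} → run A
t=8: ready={B,C,D,F,G,H} → run C
t=9: ready={B,C,D,F,G,H} → run C
t=10: ready={B,C,D,F,G,H} → run C
t=11: ready={B,C,D,F,G,H} → run C
t=12: ready={B,D,F,G,H} → run H
t=13: ready={B,D,F,G,H} → run H
t=14: ready={B,D,F,G,H} → run H
t=15: ready={B,D,F,G} → run G
t=16: ready={B,D,F,G} → run G
t=17: ready={B,D,F,G} → run G
t=18: ready={B,D,F,G} → run G
t=19: ready={B,D,F} → run B
t=20: ready={B,D,F} → run B
t=21: ready={D,F} → run F
t=22: ready={D,F} → run F
t=23: ready={D,F} → run F
t=24: ready={D,F} → run F
t=25: ready={D} → run D
t=26: ready={D} → run D
t=27: ready={D} → run D
t=28: (idle)
t=29: (idle)
t=30: (idle)
t=31: (idle)

context switches = 7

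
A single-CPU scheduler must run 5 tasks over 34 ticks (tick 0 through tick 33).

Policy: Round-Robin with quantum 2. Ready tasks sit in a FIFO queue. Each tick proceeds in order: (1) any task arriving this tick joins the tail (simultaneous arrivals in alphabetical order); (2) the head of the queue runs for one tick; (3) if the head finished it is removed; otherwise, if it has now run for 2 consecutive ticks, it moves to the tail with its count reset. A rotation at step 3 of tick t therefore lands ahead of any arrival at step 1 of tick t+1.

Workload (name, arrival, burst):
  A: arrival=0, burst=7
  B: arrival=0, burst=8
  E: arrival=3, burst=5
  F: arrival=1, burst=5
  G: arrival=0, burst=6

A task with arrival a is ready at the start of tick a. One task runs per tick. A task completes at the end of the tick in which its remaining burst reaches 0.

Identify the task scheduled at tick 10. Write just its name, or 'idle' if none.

running at tick 10 = E

t=0: queue=[A,B,G] q_used=0 → run A
t=1: queue=[A,B,G,F] q_used=1 → run A
t=2: queue=[B,G,F,A] q_used=0 → run B
t=3: queue=[B,G,F,A,E] q_used=1 → run B
t=4: queue=[G,F,A,E,B] q_used=0 → run G
t=5: queue=[G,F,A,E,B] q_used=1 → run G
t=6: queue=[F,A,E,B,G] q_used=0 → run F
t=7: queue=[F,A,E,B,G] q_used=1 → run F
t=8: queue=[A,E,B,G,F] q_used=0 → run A
t=9: queue=[A,E,B,G,F] q_used=1 → run A
t=10: queue=[E,B,G,F,A] q_used=0 → run E
t=11: queue=[E,B,G,F,A] q_used=1 → run E
t=12: queue=[B,G,F,A,E] q_used=0 → run B
t=13: queue=[B,G,F,A,E] q_used=1 → run B
t=14: queue=[G,F,A,E,B] q_used=0 → run G
t=15: queue=[G,F,A,E,B] q_used=1 → run G
t=16: queue=[F,A,E,B,G] q_used=0 → run F
t=17: queue=[F,A,E,B,G] q_used=1 → run F
t=18: queue=[A,E,B,G,F] q_used=0 → run A
t=19: queue=[A,E,B,G,F] q_used=1 → run A
t=20: queue=[E,B,G,F,A] q_used=0 → run E
t=21: queue=[E,B,G,F,A] q_used=1 → run E
t=22: queue=[B,G,F,A,E] q_used=0 → run B
t=23: queue=[B,G,F,A,E] q_used=1 → run B
t=24: queue=[G,F,A,E,B] q_used=0 → run G
t=25: queue=[G,F,A,E,B] q_used=1 → run G
t=26: queue=[F,A,E,B] q_used=0 → run F
t=27: queue=[A,E,B] q_used=0 → run A
t=28: queue=[E,B] q_used=0 → run E
t=29: queue=[B] q_used=0 → run B
t=30: queue=[B] q_used=1 → run B
t=31: (idle)
t=32: (idle)
t=33: (idle)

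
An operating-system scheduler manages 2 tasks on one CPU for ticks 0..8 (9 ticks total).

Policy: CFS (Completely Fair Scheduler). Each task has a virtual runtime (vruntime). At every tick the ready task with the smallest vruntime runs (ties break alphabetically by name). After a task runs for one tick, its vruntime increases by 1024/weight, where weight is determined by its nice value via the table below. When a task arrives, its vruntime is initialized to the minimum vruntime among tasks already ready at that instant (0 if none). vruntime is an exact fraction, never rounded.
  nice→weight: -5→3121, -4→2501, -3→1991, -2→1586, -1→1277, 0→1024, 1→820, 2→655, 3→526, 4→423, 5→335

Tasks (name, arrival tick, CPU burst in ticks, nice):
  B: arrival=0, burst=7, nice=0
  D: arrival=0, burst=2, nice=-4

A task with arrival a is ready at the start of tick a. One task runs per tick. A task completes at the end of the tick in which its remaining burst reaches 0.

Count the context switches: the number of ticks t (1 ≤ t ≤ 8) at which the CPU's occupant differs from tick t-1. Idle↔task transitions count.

context switches = 2

t=0: vr[B=0 D=0] → run B
t=1: vr[B=1 D=0] → run D
t=2: vr[B=1 D=1024/2501] → run D
t=3: vr[B=1] → run B
t=4: vr[B=2] → run B
t=5: vr[B=3] → run B
t=6: vr[B=4] → run B
t=7: vr[B=5] → run B
t=8: vr[B=6] → run B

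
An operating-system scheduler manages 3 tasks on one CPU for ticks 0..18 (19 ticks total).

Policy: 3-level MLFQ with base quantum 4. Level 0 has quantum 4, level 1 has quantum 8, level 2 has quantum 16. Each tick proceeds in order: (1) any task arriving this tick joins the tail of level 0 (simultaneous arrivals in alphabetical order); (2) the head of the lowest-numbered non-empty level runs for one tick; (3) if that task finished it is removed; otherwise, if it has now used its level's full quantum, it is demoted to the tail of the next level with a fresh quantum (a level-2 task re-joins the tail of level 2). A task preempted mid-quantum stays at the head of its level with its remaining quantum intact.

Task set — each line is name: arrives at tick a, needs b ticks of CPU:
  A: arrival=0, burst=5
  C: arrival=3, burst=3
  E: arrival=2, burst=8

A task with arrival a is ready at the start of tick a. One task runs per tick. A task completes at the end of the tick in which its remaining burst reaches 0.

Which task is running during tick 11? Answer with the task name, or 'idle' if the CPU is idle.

running at tick 11 = A

t=0: L0/L1/L2 = A/-/- → run A
t=1: L0/L1/L2 = A/-/- → run A
t=2: L0/L1/L2 = AE/-/- → run A
t=3: L0/L1/L2 = AEC/-/- → run A
t=4: L0/L1/L2 = EC/A/- → run E
t=5: L0/L1/L2 = EC/A/- → run E
t=6: L0/L1/L2 = EC/A/- → run E
t=7: L0/L1/L2 = EC/A/- → run E
t=8: L0/L1/L2 = C/AE/- → run C
t=9: L0/L1/L2 = C/AE/- → run C
t=10: L0/L1/L2 = C/AE/- → run C
t=11: L0/L1/L2 = -/AE/- → run A
t=12: L0/L1/L2 = -/E/- → run E
t=13: L0/L1/L2 = -/E/- → run E
t=14: L0/L1/L2 = -/E/- → run E
t=15: L0/L1/L2 = -/E/- → run E
t=16: (idle)
t=17: (idle)
t=18: (idle)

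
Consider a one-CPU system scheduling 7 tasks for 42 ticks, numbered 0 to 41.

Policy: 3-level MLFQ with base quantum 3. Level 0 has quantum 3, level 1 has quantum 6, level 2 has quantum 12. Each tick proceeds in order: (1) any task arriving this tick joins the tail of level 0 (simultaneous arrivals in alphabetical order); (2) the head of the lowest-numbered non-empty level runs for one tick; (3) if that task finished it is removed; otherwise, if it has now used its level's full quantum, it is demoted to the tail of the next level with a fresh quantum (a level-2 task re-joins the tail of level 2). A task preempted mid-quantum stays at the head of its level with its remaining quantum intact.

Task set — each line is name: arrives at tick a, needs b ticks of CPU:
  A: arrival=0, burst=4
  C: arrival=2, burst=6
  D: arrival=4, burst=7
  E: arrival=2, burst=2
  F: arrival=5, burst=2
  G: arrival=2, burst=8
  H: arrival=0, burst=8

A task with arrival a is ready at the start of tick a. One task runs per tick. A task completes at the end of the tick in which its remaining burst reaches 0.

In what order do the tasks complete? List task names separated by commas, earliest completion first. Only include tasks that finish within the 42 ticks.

t=0: L0/L1/L2 = AH/-/- → run A
t=1: L0/L1/L2 = AH/-/- → run A
t=2: L0/L1/L2 = AHCEG/-/- → run A
t=3: L0/L1/L2 = HCEG/A/- → run H
t=4: L0/L1/L2 = HCEGD/A/- → run H
t=5: L0/L1/L2 = HCEGDF/A/- → run H
t=6: L0/L1/L2 = CEGDF/AH/- → run C
t=7: L0/L1/L2 = CEGDF/AH/- → run C
t=8: L0/L1/L2 = CEGDF/AH/- → run C
t=9: L0/L1/L2 = EGDF/AHC/- → run E
t=10: L0/L1/L2 = EGDF/AHC/- → run E
t=11: L0/L1/L2 = GDF/AHC/- → run G
t=12: L0/L1/L2 = GDF/AHC/- → run G
t=13: L0/L1/L2 = GDF/AHC/- → run G
t=14: L0/L1/L2 = DF/AHCG/- → run D
t=15: L0/L1/L2 = DF/AHCG/- → run D
t=16: L0/L1/L2 = DF/AHCG/- → run D
t=17: L0/L1/L2 = F/AHCGD/- → run F
t=18: L0/L1/L2 = F/AHCGD/- → run F
t=19: L0/L1/L2 = -/AHCGD/- → run A
t=20: L0/L1/L2 = -/HCGD/- → run H
t=21: L0/L1/L2 = -/HCGD/- → run H
t=22: L0/L1/L2 = -/HCGD/- → run H
t=23: L0/L1/L2 = -/HCGD/- → run H
t=24: L0/L1/L2 = -/HCGD/- → run H
t=25: L0/L1/L2 = -/CGD/- → run C
t=26: L0/L1/L2 = -/CGD/- → run C
t=27: L0/L1/L2 = -/CGD/- → run C
t=28: L0/L1/L2 = -/GD/- → run G
t=29: L0/L1/L2 = -/GD/- → run G
t=30: L0/L1/L2 = -/GD/- → run G
t=31: L0/L1/L2 = -/GD/- → run G
t=32: L0/L1/L2 = -/GD/- → run G
t=33: L0/L1/L2 = -/D/- → run D
t=34: L0/L1/L2 = -/D/- → run D
t=35: L0/L1/L2 = -/D/- → run D
t=36: L0/L1/L2 = -/D/- → run D
t=37: (idle)
t=38: (idle)
t=39: (idle)
t=40: (idle)
t=41: (idle)

completion order = E, F, A, H, C, G, D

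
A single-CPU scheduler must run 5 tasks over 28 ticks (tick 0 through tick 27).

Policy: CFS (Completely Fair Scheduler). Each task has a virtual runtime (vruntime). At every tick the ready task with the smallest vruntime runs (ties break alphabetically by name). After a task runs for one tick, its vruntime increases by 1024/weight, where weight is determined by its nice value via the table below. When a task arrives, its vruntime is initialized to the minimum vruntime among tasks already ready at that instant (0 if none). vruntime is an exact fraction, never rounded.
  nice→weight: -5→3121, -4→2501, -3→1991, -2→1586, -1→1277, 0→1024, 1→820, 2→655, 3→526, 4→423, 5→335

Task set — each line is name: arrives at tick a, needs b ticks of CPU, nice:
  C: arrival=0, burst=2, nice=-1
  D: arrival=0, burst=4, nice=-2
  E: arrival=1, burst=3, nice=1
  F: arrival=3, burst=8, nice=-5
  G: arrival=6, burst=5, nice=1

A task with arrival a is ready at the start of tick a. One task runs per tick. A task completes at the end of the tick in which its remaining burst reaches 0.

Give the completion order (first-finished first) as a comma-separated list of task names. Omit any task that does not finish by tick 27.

completion order = C, D, E, F, G

t=0: vr[C=0 D=0] → run C
t=1: vr[C=1024/1277 D=0 E=0] → run D
t=2: vr[C=1024/1277 D=512/793 E=0] → run E
t=3: vr[C=1024/1277 D=512/793 E=256/205 F=512/793] → run D
t=4: vr[C=1024/1277 D=1024/793 E=256/205 F=512/793] → run F
t=5: vr[C=1024/1277 D=1024/793 E=256/205 F=2409984/2474953] → run C
t=6: vr[D=1024/793 E=256/205 F=2409984/2474953 G=2409984/2474953] → run F
t=7: vr[D=1024/793 E=256/205 F=3222016/2474953 G=2409984/2474953] → run G
t=8: vr[D=1024/793 E=256/205 F=3222016/2474953 G=1127634688/507365365] → run E
t=9: vr[D=1024/793 E=512/205 F=3222016/2474953 G=1127634688/507365365] → run D
t=10: vr[D=1536/793 E=512/205 F=3222016/2474953 G=1127634688/507365365] → run F
t=11: vr[D=1536/793 E=512/205 F=4034048/2474953 G=1127634688/507365365] → run F
t=12: vr[D=1536/793 E=512/205 F=4846080/2474953 G=1127634688/507365365] → run D
t=13: vr[E=512/205 F=4846080/2474953 G=1127634688/507365365] → run F
t=14: vr[E=512/205 F=5658112/2474953 G=1127634688/507365365] → run G
t=15: vr[E=512/205 F=5658112/2474953 G=1761222656/507365365] → run F
t=16: vr[E=512/205 F=6470144/2474953 G=1761222656/507365365] → run E
t=17: vr[F=6470144/2474953 G=1761222656/507365365] → run F
t=18: vr[F=7282176/2474953 G=1761222656/507365365] → run F
t=19: vr[G=1761222656/507365365] → run G
t=20: vr[G=2394810624/507365365] → run G
t=21: vr[G=3028398592/507365365] → run G
t=22: (idle)
t=23: (idle)
t=24: (idle)
t=25: (idle)
t=26: (idle)
t=27: (idle)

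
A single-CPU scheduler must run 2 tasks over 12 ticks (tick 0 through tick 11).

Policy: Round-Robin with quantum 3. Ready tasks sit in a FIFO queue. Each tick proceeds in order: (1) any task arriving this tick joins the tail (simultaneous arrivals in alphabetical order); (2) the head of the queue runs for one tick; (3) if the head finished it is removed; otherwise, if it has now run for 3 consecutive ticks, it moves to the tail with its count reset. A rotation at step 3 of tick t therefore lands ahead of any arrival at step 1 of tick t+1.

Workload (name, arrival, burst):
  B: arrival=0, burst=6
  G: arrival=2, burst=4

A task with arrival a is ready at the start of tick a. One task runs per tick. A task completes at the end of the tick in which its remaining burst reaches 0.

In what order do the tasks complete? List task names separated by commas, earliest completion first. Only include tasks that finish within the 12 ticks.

t=0: queue=[B] q_used=0 → run B
t=1: queue=[B] q_used=1 → run B
t=2: queue=[B,G] q_used=2 → run B
t=3: queue=[G,B] q_used=0 → run G
t=4: queue=[G,B] q_used=1 → run G
t=5: queue=[G,B] q_used=2 → run G
t=6: queue=[B,G] q_used=0 → run B
t=7: queue=[B,G] q_used=1 → run B
t=8: queue=[B,G] q_used=2 → run B
t=9: queue=[G] q_used=0 → run G
t=10: (idle)
t=11: (idle)

completion order = B, G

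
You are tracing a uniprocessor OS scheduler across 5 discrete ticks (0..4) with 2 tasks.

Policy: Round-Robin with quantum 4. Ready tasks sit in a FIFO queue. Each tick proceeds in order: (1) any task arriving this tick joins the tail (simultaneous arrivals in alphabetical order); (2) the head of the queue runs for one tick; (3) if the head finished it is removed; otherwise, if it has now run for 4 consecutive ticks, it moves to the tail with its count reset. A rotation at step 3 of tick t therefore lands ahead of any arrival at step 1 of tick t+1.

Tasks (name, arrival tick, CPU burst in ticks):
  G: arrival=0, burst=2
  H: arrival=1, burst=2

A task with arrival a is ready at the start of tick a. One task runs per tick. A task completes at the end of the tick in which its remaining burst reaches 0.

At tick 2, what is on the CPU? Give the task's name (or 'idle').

running at tick 2 = H

t=0: queue=[G] q_used=0 → run G
t=1: queue=[G,H] q_used=1 → run G
t=2: queue=[H] q_used=0 → run H
t=3: queue=[H] q_used=1 → run H
t=4: (idle)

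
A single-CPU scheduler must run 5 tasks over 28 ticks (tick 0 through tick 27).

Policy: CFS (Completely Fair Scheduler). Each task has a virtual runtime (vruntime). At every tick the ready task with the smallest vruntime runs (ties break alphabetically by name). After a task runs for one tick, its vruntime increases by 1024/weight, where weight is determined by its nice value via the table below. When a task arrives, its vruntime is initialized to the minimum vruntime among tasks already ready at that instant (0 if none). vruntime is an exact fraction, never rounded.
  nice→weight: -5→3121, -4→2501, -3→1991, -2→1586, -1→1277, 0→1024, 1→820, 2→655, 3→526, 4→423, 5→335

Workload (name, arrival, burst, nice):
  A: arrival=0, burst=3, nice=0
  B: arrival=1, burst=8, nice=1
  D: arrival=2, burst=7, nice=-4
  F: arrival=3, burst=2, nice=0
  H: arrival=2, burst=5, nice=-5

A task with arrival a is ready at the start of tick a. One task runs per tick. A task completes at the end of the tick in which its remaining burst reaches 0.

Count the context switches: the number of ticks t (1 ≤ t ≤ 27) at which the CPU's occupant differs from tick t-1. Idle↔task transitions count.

context switches = 16

t=0: vr[A=0] → run A
t=1: vr[A=1 B=1] → run A
t=2: vr[A=2 B=1 D=1 H=1] → run B
t=3: vr[A=2 B=461/205 D=1 F=1 H=1] → run D
t=4: vr[A=2 B=461/205 D=3525/2501 F=1 H=1] → run F
t=5: vr[A=2 B=461/205 D=3525/2501 F=2 H=1] → run H
t=6: vr[A=2 B=461/205 D=3525/2501 F=2 H=4145/3121] → run H
t=7: vr[A=2 B=461/205 D=3525/2501 F=2 H=5169/3121] → run D
t=8: vr[A=2 B=461/205 D=4549/2501 F=2 H=5169/3121] → run H
t=9: vr[A=2 B=461/205 D=4549/2501 F=2 H=6193/3121] → run D
t=10: vr[A=2 B=461/205 D=5573/2501 F=2 H=6193/3121] → run H
t=11: vr[A=2 B=461/205 D=5573/2501 F=2 H=7217/3121] → run A
t=12: vr[B=461/205 D=5573/2501 F=2 H=7217/3121] → run F
t=13: vr[B=461/205 D=5573/2501 H=7217/3121] → run D
t=14: vr[B=461/205 D=6597/2501 H=7217/3121] → run B
t=15: vr[B=717/205 D=6597/2501 H=7217/3121] → run H
t=16: vr[B=717/205 D=6597/2501] → run D
t=17: vr[B=717/205 D=7621/2501] → run D
t=18: vr[B=717/205 D=8645/2501] → run D
t=19: vr[B=717/205] → run B
t=20: vr[B=973/205] → run B
t=21: vr[B=1229/205] → run B
t=22: vr[B=297/41] → run B
t=23: vr[B=1741/205] → run B
t=24: vr[B=1997/205] → run B
t=25: (idle)
t=26: (idle)
t=27: (idle)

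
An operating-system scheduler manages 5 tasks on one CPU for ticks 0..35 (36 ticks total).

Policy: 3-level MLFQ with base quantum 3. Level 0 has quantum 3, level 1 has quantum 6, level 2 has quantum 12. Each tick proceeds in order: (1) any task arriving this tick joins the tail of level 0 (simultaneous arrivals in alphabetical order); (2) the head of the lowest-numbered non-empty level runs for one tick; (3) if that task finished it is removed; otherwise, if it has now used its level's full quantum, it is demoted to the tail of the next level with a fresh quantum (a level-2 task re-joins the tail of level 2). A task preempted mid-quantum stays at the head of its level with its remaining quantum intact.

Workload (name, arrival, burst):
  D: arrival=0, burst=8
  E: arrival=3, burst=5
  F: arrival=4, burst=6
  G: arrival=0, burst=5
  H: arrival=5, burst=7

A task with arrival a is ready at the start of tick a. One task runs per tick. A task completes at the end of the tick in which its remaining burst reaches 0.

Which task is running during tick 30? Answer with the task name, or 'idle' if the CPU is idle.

running at tick 30 = H

t=0: L0/L1/L2 = DG/-/- → run D
t=1: L0/L1/L2 = DG/-/- → run D
t=2: L0/L1/L2 = DG/-/- → run D
t=3: L0/L1/L2 = GE/D/- → run G
t=4: L0/L1/L2 = GEF/D/- → run G
t=5: L0/L1/L2 = GEFH/D/- → run G
t=6: L0/L1/L2 = EFH/DG/- → run E
t=7: L0/L1/L2 = EFH/DG/- → run E
t=8: L0/L1/L2 = EFH/DG/- → run E
t=9: L0/L1/L2 = FH/DGE/- → run F
t=10: L0/L1/L2 = FH/DGE/- → run F
t=11: L0/L1/L2 = FH/DGE/- → run F
t=12: L0/L1/L2 = H/DGEF/- → run H
t=13: L0/L1/L2 = H/DGEF/- → run H
t=14: L0/L1/L2 = H/DGEF/- → run H
t=15: L0/L1/L2 = -/DGEFH/- → run D
t=16: L0/L1/L2 = -/DGEFH/- → run D
t=17: L0/L1/L2 = -/DGEFH/- → run D
t=18: L0/L1/L2 = -/DGEFH/- → run D
t=19: L0/L1/L2 = -/DGEFH/- → run D
t=20: L0/L1/L2 = -/GEFH/- → run G
t=21: L0/L1/L2 = -/GEFH/- → run G
t=22: L0/L1/L2 = -/EFH/- → run E
t=23: L0/L1/L2 = -/EFH/- → run E
t=24: L0/L1/L2 = -/FH/- → run F
t=25: L0/L1/L2 = -/FH/- → run F
t=26: L0/L1/L2 = -/FH/- → run F
t=27: L0/L1/L2 = -/H/- → run H
t=28: L0/L1/L2 = -/H/- → run H
t=29: L0/L1/L2 = -/H/- → run H
t=30: L0/L1/L2 = -/H/- → run H
t=31: (idle)
t=32: (idle)
t=33: (idle)
t=34: (idle)
t=35: (idle)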